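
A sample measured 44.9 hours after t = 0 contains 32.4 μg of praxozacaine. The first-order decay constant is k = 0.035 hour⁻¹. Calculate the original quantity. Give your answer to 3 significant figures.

t½ = ln 2 / k = 0.69315 / 0.035 ≈ 19.804 hours.
Number of half-lives elapsed: n = 44.9/19.804 ≈ 2.2672.
A₀ = A × 2^n = 32.4 × 2^2.2672 = 32.4 × 4.8139 ≈ 155.97 μg.

156 μg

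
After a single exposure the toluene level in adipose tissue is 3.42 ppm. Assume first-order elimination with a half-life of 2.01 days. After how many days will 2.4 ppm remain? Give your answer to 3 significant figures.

Fraction remaining = 2.4/3.42 ≈ 0.70175.
n = log₂(3.42/2.4) = ln(1.425)/ln 2 ≈ 0.51096 half-lives.
t = n × t½ = 0.51096 × 2.01 ≈ 1.027 days.

1.03 days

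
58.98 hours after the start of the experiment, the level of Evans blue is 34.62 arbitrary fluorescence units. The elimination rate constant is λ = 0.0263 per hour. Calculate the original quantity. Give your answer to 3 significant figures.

t½ = ln 2 / λ = 0.69315 / 0.0263 ≈ 26.355 hours.
Number of half-lives elapsed: n = 58.98/26.355 ≈ 2.2379.
A₀ = A × 2^n = 34.62 × 2^2.2379 = 34.62 × 4.717 ≈ 163.3 arbitrary fluorescence units.

163 arbitrary fluorescence units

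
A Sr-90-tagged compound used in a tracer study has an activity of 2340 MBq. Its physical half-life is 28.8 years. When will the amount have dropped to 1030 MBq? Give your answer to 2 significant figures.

Fraction remaining = 1030/2340 ≈ 0.44017.
n = log₂(2340/1030) = ln(2.2718)/ln 2 ≈ 1.1839 half-lives.
t = n × t½ = 1.1839 × 28.8 ≈ 34.095 years.

34 years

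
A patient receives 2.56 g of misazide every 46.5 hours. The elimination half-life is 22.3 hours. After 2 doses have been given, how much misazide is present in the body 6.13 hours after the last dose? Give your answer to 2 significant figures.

2.6 g

The 2 doses were given 52.63, 6.13 hours ago.
Total = 2.56·(1/2)^(52.63/22.3) + 2.56·(1/2)^(6.13/22.3)
      = 0.49863 + 2.1159 ≈ 2.6145 g.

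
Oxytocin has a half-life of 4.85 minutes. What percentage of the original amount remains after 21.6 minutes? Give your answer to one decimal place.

n = 21.6/4.85 ≈ 4.4536 half-lives.
Fraction remaining = (1/2)^4.4536 ≈ 0.045638, i.e. 4.5638%.

4.6%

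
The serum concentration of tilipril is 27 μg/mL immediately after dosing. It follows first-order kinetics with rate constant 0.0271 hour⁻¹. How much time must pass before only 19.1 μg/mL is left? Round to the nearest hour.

t½ = ln 2 / k = 0.69315 / 0.0271 ≈ 25.577 hours.
Fraction remaining = 19.1/27 ≈ 0.70741.
n = log₂(27/19.1) = ln(1.4136)/ln 2 ≈ 0.49939 half-lives.
t = n × t½ = 0.49939 × 25.577 ≈ 12.773 hours.

13 hours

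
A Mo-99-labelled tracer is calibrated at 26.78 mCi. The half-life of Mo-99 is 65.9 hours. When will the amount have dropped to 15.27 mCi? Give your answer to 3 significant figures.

53.4 hours

Fraction remaining = 15.27/26.78 ≈ 0.5702.
n = log₂(26.78/15.27) = ln(1.7538)/ln 2 ≈ 0.81046 half-lives.
t = n × t½ = 0.81046 × 65.9 ≈ 53.409 hours.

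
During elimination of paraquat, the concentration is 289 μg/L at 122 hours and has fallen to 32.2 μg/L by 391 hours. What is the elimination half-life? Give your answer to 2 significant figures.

Over Δt = 391 − 122 = 269 hours, the level fell by a factor of 289/32.2 ≈ 8.9752.
n = log₂(8.9752) ≈ 3.1659 half-lives, so t½ = 269/3.1659 ≈ 84.967 hours.

85 hours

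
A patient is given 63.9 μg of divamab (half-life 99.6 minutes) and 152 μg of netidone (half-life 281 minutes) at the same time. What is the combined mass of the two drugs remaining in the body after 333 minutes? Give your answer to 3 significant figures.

divamab: 63.9 × (1/2)^(333/99.6) = 63.9 × (1/2)^3.3434 ≈ 6.2957 μg.
netidone: 152 × (1/2)^(333/281) = 152 × (1/2)^1.1851 ≈ 66.851 μg.
Total = 6.2957 + 66.851 ≈ 73.147 μg.

73.1 μg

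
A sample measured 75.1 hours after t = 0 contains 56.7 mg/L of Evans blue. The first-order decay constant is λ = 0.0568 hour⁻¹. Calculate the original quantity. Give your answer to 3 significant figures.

4040 mg/L

t½ = ln 2 / λ = 0.69315 / 0.0568 ≈ 12.203 hours.
Number of half-lives elapsed: n = 75.1/12.203 ≈ 6.1541.
A₀ = A × 2^n = 56.7 × 2^6.1541 = 56.7 × 71.213 ≈ 4037.8 mg/L.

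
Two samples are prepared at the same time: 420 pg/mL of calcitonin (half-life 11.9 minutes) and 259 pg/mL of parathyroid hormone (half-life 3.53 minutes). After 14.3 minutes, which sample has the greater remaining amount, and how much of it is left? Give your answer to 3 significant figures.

calcitonin, 183 pg/mL

calcitonin: 420 × (1/2)^1.2017 ≈ 182.6 pg/mL.
parathyroid hormone: 259 × (1/2)^4.051 ≈ 15.625 pg/mL.
Calcitonin has more remaining, at ≈ 182.6 pg/mL.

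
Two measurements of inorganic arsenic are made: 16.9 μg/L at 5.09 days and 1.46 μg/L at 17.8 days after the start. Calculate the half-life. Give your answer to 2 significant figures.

Over Δt = 17.8 − 5.09 = 12.71 days, the level fell by a factor of 16.9/1.46 ≈ 11.575.
n = log₂(11.575) ≈ 3.533 half-lives, so t½ = 12.71/3.533 ≈ 3.5975 days.

3.6 days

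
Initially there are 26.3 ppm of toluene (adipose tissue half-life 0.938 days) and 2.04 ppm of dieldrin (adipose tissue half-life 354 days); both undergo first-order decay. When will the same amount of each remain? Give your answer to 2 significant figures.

Set 26.3·(1/2)^(t/0.938) = 2.04·(1/2)^(t/354).
Taking log₂: log₂(26.3/2.04) = t·(1/0.938 − 1/354).
log₂(12.892) = 3.6884; 1/0.938 − 1/354 = 1.0633.
t = 3.6884 / 1.0633 ≈ 3.4689 days.

3.5 days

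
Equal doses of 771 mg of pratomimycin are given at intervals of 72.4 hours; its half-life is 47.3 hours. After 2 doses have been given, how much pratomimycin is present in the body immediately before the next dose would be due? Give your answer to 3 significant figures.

The 2 doses were given 144.8, 72.4 hours ago.
Total = 771·(1/2)^(144.8/47.3) + 771·(1/2)^(72.4/47.3)
      = 92.365 + 266.86 ≈ 359.22 mg.

359 mg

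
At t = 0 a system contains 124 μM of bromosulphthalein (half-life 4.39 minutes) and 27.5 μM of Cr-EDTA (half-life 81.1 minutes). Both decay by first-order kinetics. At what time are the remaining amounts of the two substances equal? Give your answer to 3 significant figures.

Set 124·(1/2)^(t/4.39) = 27.5·(1/2)^(t/81.1).
Taking log₂: log₂(124/27.5) = t·(1/4.39 − 1/81.1).
log₂(4.5091) = 2.1728; 1/4.39 − 1/81.1 = 0.21546.
t = 2.1728 / 0.21546 ≈ 10.085 minutes.

10.1 minutes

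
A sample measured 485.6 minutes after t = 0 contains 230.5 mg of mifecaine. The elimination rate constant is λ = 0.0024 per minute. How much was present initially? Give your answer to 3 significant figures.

739 mg

t½ = ln 2 / λ = 0.69315 / 0.0024 ≈ 288.81 minutes.
Number of half-lives elapsed: n = 485.6/288.81 ≈ 1.6814.
A₀ = A × 2^n = 230.5 × 2^1.6814 = 230.5 × 3.2073 ≈ 739.29 mg.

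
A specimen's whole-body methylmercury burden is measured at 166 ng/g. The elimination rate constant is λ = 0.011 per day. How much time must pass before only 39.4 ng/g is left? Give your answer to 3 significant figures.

t½ = ln 2 / λ = 0.69315 / 0.011 ≈ 63.013 days.
Fraction remaining = 39.4/166 ≈ 0.23735.
n = log₂(166/39.4) = ln(4.2132)/ln 2 ≈ 2.0749 half-lives.
t = n × t½ = 2.0749 × 63.013 ≈ 130.75 days.

131 days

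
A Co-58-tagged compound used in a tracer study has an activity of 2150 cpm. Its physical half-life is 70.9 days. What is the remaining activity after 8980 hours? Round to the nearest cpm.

55 cpm

Convert the elapsed time: 8980 hours = 374.167 days.
Number of half-lives: n = 374.167/70.9 ≈ 5.2774.
Remaining = 2150 × (1/2)^5.2774 = 2150 × 0.025784 ≈ 55.435 cpm.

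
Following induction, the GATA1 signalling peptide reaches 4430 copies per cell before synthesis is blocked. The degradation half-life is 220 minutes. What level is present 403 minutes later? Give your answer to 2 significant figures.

1200 copies per cell

Number of half-lives: n = 403/220 ≈ 1.8318.
Remaining = 4430 × (1/2)^1.8318 = 4430 × 0.28091 ≈ 1244.4 copies per cell.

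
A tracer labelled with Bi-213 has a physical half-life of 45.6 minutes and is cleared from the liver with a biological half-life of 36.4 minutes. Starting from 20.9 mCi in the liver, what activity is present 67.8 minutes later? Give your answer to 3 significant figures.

1/t_eff = 1/t_phys + 1/t_biol = 1/45.6 + 1/36.4 = 0.049402 per minute.
t_eff = 45.6 × 36.4 / (45.6 + 36.4) ≈ 20.242 minutes.
Remaining = 20.9 × (1/2)^(67.8/20.242) = 20.9 × (1/2)^3.3495 ≈ 2.0505 mCi.

2.05 mCi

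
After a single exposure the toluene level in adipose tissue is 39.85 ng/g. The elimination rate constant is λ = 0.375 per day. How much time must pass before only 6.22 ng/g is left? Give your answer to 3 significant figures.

4.95 days

t½ = ln 2 / λ = 0.69315 / 0.375 ≈ 1.8484 days.
Fraction remaining = 6.22/39.85 ≈ 0.15609.
n = log₂(39.85/6.22) = ln(6.4068)/ln 2 ≈ 2.6796 half-lives.
t = n × t½ = 2.6796 × 1.8484 ≈ 4.9529 days.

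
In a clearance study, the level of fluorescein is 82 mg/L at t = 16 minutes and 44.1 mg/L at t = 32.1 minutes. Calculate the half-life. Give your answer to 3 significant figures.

18.0 minutes

Over Δt = 32.1 − 16 = 16.1 minutes, the level fell by a factor of 82/44.1 ≈ 1.8594.
n = log₂(1.8594) ≈ 0.89485 half-lives, so t½ = 16.1/0.89485 ≈ 17.992 minutes.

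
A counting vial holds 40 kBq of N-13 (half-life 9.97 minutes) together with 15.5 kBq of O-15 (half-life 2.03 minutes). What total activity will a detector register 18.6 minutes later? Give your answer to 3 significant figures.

N-13: 40 × (1/2)^(18.6/9.97) = 40 × (1/2)^1.8656 ≈ 10.976 kBq.
O-15: 15.5 × (1/2)^(18.6/2.03) = 15.5 × (1/2)^9.1626 ≈ 0.027047 kBq.
Total = 10.976 + 0.027047 ≈ 11.003 kBq.

11.0 kBq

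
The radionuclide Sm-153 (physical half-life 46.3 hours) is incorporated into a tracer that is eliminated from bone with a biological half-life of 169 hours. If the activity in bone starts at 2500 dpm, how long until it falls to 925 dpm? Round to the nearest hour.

52 hours

1/t_eff = 1/t_phys + 1/t_biol = 1/46.3 + 1/169 = 0.027515 per hour.
t_eff = 46.3 × 169 / (46.3 + 169) ≈ 36.343 hours.
n = log₂(2500/925) ≈ 1.4344; t = 1.4344 × 36.343 ≈ 52.131 hours.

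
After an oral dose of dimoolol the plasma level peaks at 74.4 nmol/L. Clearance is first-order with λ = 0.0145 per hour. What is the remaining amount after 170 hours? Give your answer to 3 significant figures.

t½ = ln 2 / λ = 0.69315 / 0.0145 ≈ 47.803 hours.
Number of half-lives: n = 170/47.803 ≈ 3.5562.
Remaining = 74.4 × (1/2)^3.5562 = 74.4 × 0.085009 ≈ 6.3247 nmol/L.

6.32 nmol/L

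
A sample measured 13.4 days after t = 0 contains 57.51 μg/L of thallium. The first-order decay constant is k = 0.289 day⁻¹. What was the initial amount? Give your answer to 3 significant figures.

t½ = ln 2 / k = 0.69315 / 0.289 ≈ 2.3984 days.
Number of half-lives elapsed: n = 13.4/2.3984 ≈ 5.587.
A₀ = A × 2^n = 57.51 × 2^5.587 = 57.51 × 48.067 ≈ 2764.3 μg/L.

2760 μg/L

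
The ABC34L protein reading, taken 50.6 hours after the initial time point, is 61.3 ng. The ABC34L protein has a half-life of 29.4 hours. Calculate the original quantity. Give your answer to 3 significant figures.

Number of half-lives elapsed: n = 50.6/29.4 ≈ 1.7211.
A₀ = A × 2^n = 61.3 × 2^1.7211 = 61.3 × 3.2969 ≈ 202.1 ng.

202 ng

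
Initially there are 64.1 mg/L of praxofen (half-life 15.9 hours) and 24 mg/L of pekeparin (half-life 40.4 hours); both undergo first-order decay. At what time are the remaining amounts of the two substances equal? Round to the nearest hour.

Set 64.1·(1/2)^(t/15.9) = 24·(1/2)^(t/40.4).
Taking log₂: log₂(64.1/24) = t·(1/15.9 − 1/40.4).
log₂(2.6708) = 1.4173; 1/15.9 − 1/40.4 = 0.038141.
t = 1.4173 / 0.038141 ≈ 37.16 hours.

37 hours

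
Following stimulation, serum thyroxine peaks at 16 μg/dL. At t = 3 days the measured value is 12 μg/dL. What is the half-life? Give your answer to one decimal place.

7.2 days

A/A₀ = 12/16 ≈ 0.75.
n = log₂(1.3333) ≈ 0.41504 half-lives elapsed in 3 days.
t½ = 3/0.41504 ≈ 7.2283 days.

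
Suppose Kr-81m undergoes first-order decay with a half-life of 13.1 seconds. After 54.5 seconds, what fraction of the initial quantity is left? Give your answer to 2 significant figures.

n = 54.5/13.1 ≈ 4.1603 half-lives.
Fraction remaining = (1/2)^4.1603 ≈ 0.055927.

0.056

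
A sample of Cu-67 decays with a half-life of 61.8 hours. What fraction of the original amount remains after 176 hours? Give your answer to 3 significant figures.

0.139

n = 176/61.8 ≈ 2.8479 half-lives.
Fraction remaining = (1/2)^2.8479 ≈ 0.1389.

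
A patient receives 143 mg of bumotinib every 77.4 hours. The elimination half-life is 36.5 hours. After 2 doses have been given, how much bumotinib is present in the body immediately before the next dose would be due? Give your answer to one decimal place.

40.4 mg

The 2 doses were given 154.8, 77.4 hours ago.
Total = 143·(1/2)^(154.8/36.5) + 143·(1/2)^(77.4/36.5)
      = 7.562 + 32.884 ≈ 40.446 mg.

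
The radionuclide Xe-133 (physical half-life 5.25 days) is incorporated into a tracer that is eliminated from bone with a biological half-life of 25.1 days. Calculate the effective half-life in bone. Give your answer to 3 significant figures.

1/t_eff = 1/t_phys + 1/t_biol = 1/5.25 + 1/25.1 = 0.23032 per day.
t_eff = 5.25 × 25.1 / (5.25 + 25.1) ≈ 4.3418 days.

4.34 days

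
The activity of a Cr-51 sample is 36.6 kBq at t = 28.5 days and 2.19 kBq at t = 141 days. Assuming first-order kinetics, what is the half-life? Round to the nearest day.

Over Δt = 141 − 28.5 = 112.5 days, the level fell by a factor of 36.6/2.19 ≈ 16.712.
n = log₂(16.712) ≈ 4.0628 half-lives, so t½ = 112.5/4.0628 ≈ 27.69 days.

28 days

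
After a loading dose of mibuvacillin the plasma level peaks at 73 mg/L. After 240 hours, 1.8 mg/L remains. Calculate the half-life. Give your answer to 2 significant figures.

45 hours

A/A₀ = 1.8/73 ≈ 0.024658.
n = log₂(40.556) ≈ 5.3418 half-lives elapsed in 240 hours.
t½ = 240/5.3418 ≈ 44.928 hours.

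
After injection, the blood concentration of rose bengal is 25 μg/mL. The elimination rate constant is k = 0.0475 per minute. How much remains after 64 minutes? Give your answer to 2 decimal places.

1.20 μg/mL

t½ = ln 2 / k = 0.69315 / 0.0475 ≈ 14.593 minutes.
Number of half-lives: n = 64/14.593 ≈ 4.3858.
Remaining = 25 × (1/2)^4.3858 = 25 × 0.047835 ≈ 1.1959 μg/mL.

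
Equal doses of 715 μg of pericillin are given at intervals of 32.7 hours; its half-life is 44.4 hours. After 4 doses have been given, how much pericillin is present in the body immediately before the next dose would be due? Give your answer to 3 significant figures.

The 4 doses were given 130.8, 98.1, 65.4, 32.7 hours ago.
Total = 715·(1/2)^(130.8/44.4) + 715·(1/2)^(98.1/44.4) + 715·(1/2)^(65.4/44.4) + 715·(1/2)^(32.7/44.4)
      = 92.787 + 154.59 + 257.57 + 429.14 ≈ 934.09 μg.

934 μg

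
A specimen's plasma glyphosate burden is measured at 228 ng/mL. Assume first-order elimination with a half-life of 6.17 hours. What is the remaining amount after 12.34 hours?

Elapsed time is 2 half-lives (12.34/6.17).
Each half-life halves the amount: 228 × (1/2)^2 = 228/4 = 57 ng/mL.

57 ng/mL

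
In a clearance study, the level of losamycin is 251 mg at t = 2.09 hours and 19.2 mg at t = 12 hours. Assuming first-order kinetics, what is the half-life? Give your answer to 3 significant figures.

2.67 hours

Over Δt = 12 − 2.09 = 9.91 hours, the level fell by a factor of 251/19.2 ≈ 13.073.
n = log₂(13.073) ≈ 3.7085 half-lives, so t½ = 9.91/3.7085 ≈ 2.6722 hours.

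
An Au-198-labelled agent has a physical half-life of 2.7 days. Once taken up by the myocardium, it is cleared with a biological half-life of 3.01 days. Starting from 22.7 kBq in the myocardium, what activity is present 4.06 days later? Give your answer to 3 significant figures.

1/t_eff = 1/t_phys + 1/t_biol = 1/2.7 + 1/3.01 = 0.7026 per day.
t_eff = 2.7 × 3.01 / (2.7 + 3.01) ≈ 1.4233 days.
Remaining = 22.7 × (1/2)^(4.06/1.4233) = 22.7 × (1/2)^2.8525 ≈ 3.1429 kBq.

3.14 kBq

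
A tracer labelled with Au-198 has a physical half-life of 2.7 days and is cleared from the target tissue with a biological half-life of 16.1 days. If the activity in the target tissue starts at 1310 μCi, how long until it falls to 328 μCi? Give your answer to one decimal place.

4.6 days

1/t_eff = 1/t_phys + 1/t_biol = 1/2.7 + 1/16.1 = 0.43248 per day.
t_eff = 2.7 × 16.1 / (2.7 + 16.1) ≈ 2.3122 days.
n = log₂(1310/328) ≈ 1.9978; t = 1.9978 × 2.3122 ≈ 4.6194 days.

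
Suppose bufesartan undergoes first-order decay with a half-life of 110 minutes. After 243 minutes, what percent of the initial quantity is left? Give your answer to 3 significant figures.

n = 243/110 ≈ 2.2091 half-lives.
Fraction remaining = (1/2)^2.2091 ≈ 0.21627, i.e. 21.627%.

21.6%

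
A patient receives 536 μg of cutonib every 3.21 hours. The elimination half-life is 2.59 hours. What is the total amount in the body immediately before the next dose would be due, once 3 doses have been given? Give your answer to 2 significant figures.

The 3 doses were given 9.63, 6.42, 3.21 hours ago.
Total = 536·(1/2)^(9.63/2.59) + 536·(1/2)^(6.42/2.59) + 536·(1/2)^(3.21/2.59)
      = 40.728 + 96.157 + 227.02 ≈ 363.91 μg.

360 μg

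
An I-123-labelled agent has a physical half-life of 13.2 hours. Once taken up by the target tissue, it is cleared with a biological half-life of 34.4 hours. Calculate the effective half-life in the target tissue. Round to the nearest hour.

10 hours

1/t_eff = 1/t_phys + 1/t_biol = 1/13.2 + 1/34.4 = 0.10483 per hour.
t_eff = 13.2 × 34.4 / (13.2 + 34.4) ≈ 9.5395 hours.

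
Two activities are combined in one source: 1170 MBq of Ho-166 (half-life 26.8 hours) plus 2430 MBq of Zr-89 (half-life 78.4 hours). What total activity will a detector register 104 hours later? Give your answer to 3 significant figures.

Ho-166: 1170 × (1/2)^(104/26.8) = 1170 × (1/2)^3.8806 ≈ 79.435 MBq.
Zr-89: 2430 × (1/2)^(104/78.4) = 2430 × (1/2)^1.3265 ≈ 968.9 MBq.
Total = 79.435 + 968.9 ≈ 1048.3 MBq.

1050 MBq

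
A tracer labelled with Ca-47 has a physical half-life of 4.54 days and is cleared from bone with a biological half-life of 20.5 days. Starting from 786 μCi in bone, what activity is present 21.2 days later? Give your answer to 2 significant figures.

1/t_eff = 1/t_phys + 1/t_biol = 1/4.54 + 1/20.5 = 0.26904 per day.
t_eff = 4.54 × 20.5 / (4.54 + 20.5) ≈ 3.7169 days.
Remaining = 786 × (1/2)^(21.2/3.7169) = 786 × (1/2)^5.7037 ≈ 15.081 μCi.

15 μCi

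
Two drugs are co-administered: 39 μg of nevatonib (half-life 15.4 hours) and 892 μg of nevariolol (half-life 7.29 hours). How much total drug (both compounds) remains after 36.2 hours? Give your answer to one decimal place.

nevatonib: 39 × (1/2)^(36.2/15.4) = 39 × (1/2)^2.3506 ≈ 7.6463 μg.
nevariolol: 892 × (1/2)^(36.2/7.29) = 892 × (1/2)^4.9657 ≈ 28.546 μg.
Total = 7.6463 + 28.546 ≈ 36.192 μg.

36.2 μg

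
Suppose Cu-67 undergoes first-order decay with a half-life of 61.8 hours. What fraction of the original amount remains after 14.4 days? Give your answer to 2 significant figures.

14.4 days = 345.6 hours.
n = 345.6/61.8 ≈ 5.5922 half-lives.
Fraction remaining = (1/2)^5.5922 ≈ 0.020729.

0.021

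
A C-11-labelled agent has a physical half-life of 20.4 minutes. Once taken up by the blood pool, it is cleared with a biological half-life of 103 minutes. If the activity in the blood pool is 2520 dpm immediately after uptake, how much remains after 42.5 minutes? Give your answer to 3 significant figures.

447 dpm

1/t_eff = 1/t_phys + 1/t_biol = 1/20.4 + 1/103 = 0.058728 per minute.
t_eff = 20.4 × 103 / (20.4 + 103) ≈ 17.028 minutes.
Remaining = 2520 × (1/2)^(42.5/17.028) = 2520 × (1/2)^2.496 ≈ 446.73 dpm.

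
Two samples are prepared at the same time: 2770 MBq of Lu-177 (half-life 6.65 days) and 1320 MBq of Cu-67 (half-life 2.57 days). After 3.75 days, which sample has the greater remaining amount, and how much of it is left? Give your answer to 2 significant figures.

Lu-177: 2770 × (1/2)^0.56391 ≈ 1873.8 MBq.
Cu-67: 1320 × (1/2)^1.4591 ≈ 480.1 MBq.
Lu-177 has more remaining, at ≈ 1873.8 MBq.

Lu-177, 1900 MBq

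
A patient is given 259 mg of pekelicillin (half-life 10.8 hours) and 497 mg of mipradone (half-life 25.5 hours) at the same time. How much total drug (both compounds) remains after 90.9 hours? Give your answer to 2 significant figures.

43 mg

pekelicillin: 259 × (1/2)^(90.9/10.8) = 259 × (1/2)^8.4167 ≈ 0.75793 mg.
mipradone: 497 × (1/2)^(90.9/25.5) = 497 × (1/2)^3.5647 ≈ 42.002 mg.
Total = 0.75793 + 42.002 ≈ 42.76 mg.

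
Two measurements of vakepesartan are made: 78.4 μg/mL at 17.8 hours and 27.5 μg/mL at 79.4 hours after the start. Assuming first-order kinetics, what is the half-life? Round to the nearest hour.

41 hours

Over Δt = 79.4 − 17.8 = 61.6 hours, the level fell by a factor of 78.4/27.5 ≈ 2.8509.
n = log₂(2.8509) ≈ 1.5114 half-lives, so t½ = 61.6/1.5114 ≈ 40.756 hours.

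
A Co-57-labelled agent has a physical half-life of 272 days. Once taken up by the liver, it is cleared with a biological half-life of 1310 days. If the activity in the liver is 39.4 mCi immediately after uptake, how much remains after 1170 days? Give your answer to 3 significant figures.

1/t_eff = 1/t_phys + 1/t_biol = 1/272 + 1/1310 = 0.0044398 per day.
t_eff = 272 × 1310 / (272 + 1310) ≈ 225.23 days.
Remaining = 39.4 × (1/2)^(1170/225.23) = 39.4 × (1/2)^5.1946 ≈ 1.0759 mCi.

1.08 mCi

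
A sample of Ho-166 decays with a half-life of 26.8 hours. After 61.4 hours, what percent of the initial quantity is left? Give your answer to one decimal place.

n = 61.4/26.8 ≈ 2.291 half-lives.
Fraction remaining = (1/2)^2.291 ≈ 0.20433, i.e. 20.433%.

20.4%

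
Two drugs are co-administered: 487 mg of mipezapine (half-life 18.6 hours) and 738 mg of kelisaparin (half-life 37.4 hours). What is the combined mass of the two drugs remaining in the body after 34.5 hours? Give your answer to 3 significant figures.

524 mg

mipezapine: 487 × (1/2)^(34.5/18.6) = 487 × (1/2)^1.8548 ≈ 134.64 mg.
kelisaparin: 738 × (1/2)^(34.5/37.4) = 738 × (1/2)^0.92246 ≈ 389.38 mg.
Total = 134.64 + 389.38 ≈ 524.01 mg.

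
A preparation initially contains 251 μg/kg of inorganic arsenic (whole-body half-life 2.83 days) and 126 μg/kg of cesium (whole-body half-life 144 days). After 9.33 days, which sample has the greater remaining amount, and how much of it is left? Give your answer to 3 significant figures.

inorganic arsenic: 251 × (1/2)^3.2968 ≈ 25.541 μg/kg.
cesium: 126 × (1/2)^0.064792 ≈ 120.47 μg/kg.
Cesium has more remaining, at ≈ 120.47 μg/kg.

cesium, 120 μg/kg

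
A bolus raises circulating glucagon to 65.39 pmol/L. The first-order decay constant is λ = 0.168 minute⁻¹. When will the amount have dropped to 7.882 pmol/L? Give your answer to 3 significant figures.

12.6 minutes

t½ = ln 2 / λ = 0.69315 / 0.168 ≈ 4.1259 minutes.
Fraction remaining = 7.882/65.39 ≈ 0.12054.
n = log₂(65.39/7.882) = ln(8.2961)/ln 2 ≈ 3.0524 half-lives.
t = n × t½ = 3.0524 × 4.1259 ≈ 12.594 minutes.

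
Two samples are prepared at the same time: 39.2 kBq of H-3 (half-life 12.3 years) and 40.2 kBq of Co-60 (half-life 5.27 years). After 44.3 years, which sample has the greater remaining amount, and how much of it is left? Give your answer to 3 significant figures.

H-3: 39.2 × (1/2)^3.6016 ≈ 3.2292 kBq.
Co-60: 40.2 × (1/2)^8.4061 ≈ 0.11851 kBq.
H-3 has more remaining, at ≈ 3.2292 kBq.

H-3, 3.23 kBq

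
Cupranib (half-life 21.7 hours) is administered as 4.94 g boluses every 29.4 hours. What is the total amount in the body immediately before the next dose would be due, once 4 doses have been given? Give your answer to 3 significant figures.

3.10 g

The 4 doses were given 117.6, 88.2, 58.8, 29.4 hours ago.
Total = 4.94·(1/2)^(117.6/21.7) + 4.94·(1/2)^(88.2/21.7) + 4.94·(1/2)^(58.8/21.7) + 4.94·(1/2)^(29.4/21.7)
      = 0.11544 + 0.29525 + 0.75515 + 1.9314 ≈ 3.0973 g.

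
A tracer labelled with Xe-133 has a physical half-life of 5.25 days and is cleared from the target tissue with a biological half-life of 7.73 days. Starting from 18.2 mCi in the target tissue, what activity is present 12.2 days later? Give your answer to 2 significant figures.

1/t_eff = 1/t_phys + 1/t_biol = 1/5.25 + 1/7.73 = 0.31984 per day.
t_eff = 5.25 × 7.73 / (5.25 + 7.73) ≈ 3.1265 days.
Remaining = 18.2 × (1/2)^(12.2/3.1265) = 18.2 × (1/2)^3.9021 ≈ 1.2174 mCi.

1.2 mCi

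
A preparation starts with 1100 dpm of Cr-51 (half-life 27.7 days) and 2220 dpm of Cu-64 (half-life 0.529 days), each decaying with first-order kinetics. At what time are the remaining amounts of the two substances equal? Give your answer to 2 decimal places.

0.55 days

Set 1100·(1/2)^(t/27.7) = 2220·(1/2)^(t/0.529).
Taking log₂: log₂(1100/2220) = t·(1/27.7 − 1/0.529).
log₂(0.4955) = -1.0131; 1/27.7 − 1/0.529 = -1.8543.
t = -1.0131 / -1.8543 ≈ 0.54634 days.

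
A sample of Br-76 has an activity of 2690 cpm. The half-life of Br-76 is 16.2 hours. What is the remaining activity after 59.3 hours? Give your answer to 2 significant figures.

Number of half-lives: n = 59.3/16.2 ≈ 3.6605.
Remaining = 2690 × (1/2)^3.6605 = 2690 × 0.079083 ≈ 212.73 cpm.

210 cpm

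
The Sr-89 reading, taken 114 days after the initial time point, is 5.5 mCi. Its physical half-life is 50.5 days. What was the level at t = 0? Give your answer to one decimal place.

Number of half-lives elapsed: n = 114/50.5 ≈ 2.2574.
A₀ = A × 2^n = 5.5 × 2^2.2574 = 5.5 × 4.7814 ≈ 26.298 mCi.

26.3 mCi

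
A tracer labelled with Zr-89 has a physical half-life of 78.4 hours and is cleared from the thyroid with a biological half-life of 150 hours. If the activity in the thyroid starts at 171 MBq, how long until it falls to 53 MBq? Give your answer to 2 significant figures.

1/t_eff = 1/t_phys + 1/t_biol = 1/78.4 + 1/150 = 0.019422 per hour.
t_eff = 78.4 × 150 / (78.4 + 150) ≈ 51.489 hours.
n = log₂(171/53) ≈ 1.6899; t = 1.6899 × 51.489 ≈ 87.012 hours.

87 hours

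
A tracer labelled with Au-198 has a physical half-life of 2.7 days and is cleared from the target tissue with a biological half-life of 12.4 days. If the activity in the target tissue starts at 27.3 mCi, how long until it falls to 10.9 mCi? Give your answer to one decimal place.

2.9 days

1/t_eff = 1/t_phys + 1/t_biol = 1/2.7 + 1/12.4 = 0.45102 per day.
t_eff = 2.7 × 12.4 / (2.7 + 12.4) ≈ 2.2172 days.
n = log₂(27.3/10.9) ≈ 1.3246; t = 1.3246 × 2.2172 ≈ 2.9369 days.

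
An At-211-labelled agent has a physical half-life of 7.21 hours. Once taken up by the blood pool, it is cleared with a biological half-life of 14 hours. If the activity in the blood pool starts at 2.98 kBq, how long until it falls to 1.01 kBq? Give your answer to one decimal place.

7.4 hours

1/t_eff = 1/t_phys + 1/t_biol = 1/7.21 + 1/14 = 0.21012 per hour.
t_eff = 7.21 × 14 / (7.21 + 14) ≈ 4.7591 hours.
n = log₂(2.98/1.01) ≈ 1.561; t = 1.561 × 4.7591 ≈ 7.4287 hours.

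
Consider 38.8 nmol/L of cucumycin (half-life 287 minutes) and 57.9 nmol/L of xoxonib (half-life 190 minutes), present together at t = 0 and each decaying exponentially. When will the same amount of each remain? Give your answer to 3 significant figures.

Set 38.8·(1/2)^(t/287) = 57.9·(1/2)^(t/190).
Taking log₂: log₂(38.8/57.9) = t·(1/287 − 1/190).
log₂(0.67012) = -0.57751; 1/287 − 1/190 = -0.0017788.
t = -0.57751 / -0.0017788 ≈ 324.65 minutes.

325 minutes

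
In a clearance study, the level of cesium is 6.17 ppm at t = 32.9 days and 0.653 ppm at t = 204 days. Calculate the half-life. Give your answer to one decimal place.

52.8 days

Over Δt = 204 − 32.9 = 171.1 days, the level fell by a factor of 6.17/0.653 ≈ 9.4487.
n = log₂(9.4487) ≈ 3.2401 half-lives, so t½ = 171.1/3.2401 ≈ 52.807 days.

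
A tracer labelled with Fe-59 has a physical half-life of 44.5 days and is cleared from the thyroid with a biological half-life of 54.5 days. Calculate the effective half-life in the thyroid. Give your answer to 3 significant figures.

24.5 days

1/t_eff = 1/t_phys + 1/t_biol = 1/44.5 + 1/54.5 = 0.040821 per day.
t_eff = 44.5 × 54.5 / (44.5 + 54.5) ≈ 24.497 days.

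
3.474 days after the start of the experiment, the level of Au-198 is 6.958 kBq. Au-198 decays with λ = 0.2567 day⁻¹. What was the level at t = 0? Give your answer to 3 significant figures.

17.0 kBq

t½ = ln 2 / λ = 0.69315 / 0.2567 ≈ 2.7002 days.
Number of half-lives elapsed: n = 3.474/2.7002 ≈ 1.2866.
A₀ = A × 2^n = 6.958 × 2^1.2866 = 6.958 × 2.4395 ≈ 16.974 kBq.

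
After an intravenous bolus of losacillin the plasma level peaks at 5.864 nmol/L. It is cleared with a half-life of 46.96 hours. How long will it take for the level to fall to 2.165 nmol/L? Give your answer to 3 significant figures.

Fraction remaining = 2.165/5.864 ≈ 0.3692.
n = log₂(5.864/2.165) = ln(2.7085)/ln 2 ≈ 1.4375 half-lives.
t = n × t½ = 1.4375 × 46.96 ≈ 67.506 hours.

67.5 hours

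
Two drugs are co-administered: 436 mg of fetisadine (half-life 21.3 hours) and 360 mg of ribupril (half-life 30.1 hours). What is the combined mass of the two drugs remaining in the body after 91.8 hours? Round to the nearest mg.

65 mg

fetisadine: 436 × (1/2)^(91.8/21.3) = 436 × (1/2)^4.3099 ≈ 21.983 mg.
ribupril: 360 × (1/2)^(91.8/30.1) = 360 × (1/2)^3.0498 ≈ 43.472 mg.
Total = 21.983 + 43.472 ≈ 65.455 mg.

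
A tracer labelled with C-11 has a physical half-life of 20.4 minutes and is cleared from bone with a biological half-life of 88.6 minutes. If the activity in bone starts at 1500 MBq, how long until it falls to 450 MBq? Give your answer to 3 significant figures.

1/t_eff = 1/t_phys + 1/t_biol = 1/20.4 + 1/88.6 = 0.060306 per minute.
t_eff = 20.4 × 88.6 / (20.4 + 88.6) ≈ 16.582 minutes.
n = log₂(1500/450) ≈ 1.737; t = 1.737 × 16.582 ≈ 28.802 minutes.

28.8 minutes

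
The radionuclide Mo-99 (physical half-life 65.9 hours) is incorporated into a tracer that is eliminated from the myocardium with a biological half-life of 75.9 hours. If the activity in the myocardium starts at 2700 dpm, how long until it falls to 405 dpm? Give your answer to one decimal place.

1/t_eff = 1/t_phys + 1/t_biol = 1/65.9 + 1/75.9 = 0.02835 per hour.
t_eff = 65.9 × 75.9 / (65.9 + 75.9) ≈ 35.274 hours.
n = log₂(2700/405) ≈ 2.737; t = 2.737 × 35.274 ≈ 96.543 hours.

96.5 hours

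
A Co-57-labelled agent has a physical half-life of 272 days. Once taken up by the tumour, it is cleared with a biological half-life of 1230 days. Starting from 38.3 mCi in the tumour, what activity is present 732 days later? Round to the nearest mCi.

1/t_eff = 1/t_phys + 1/t_biol = 1/272 + 1/1230 = 0.0044895 per day.
t_eff = 272 × 1230 / (272 + 1230) ≈ 222.74 days.
Remaining = 38.3 × (1/2)^(732/222.74) = 38.3 × (1/2)^3.2863 ≈ 3.9258 mCi.

4 mCi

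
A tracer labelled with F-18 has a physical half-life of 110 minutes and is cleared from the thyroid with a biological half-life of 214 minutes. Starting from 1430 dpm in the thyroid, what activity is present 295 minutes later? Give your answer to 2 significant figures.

1/t_eff = 1/t_phys + 1/t_biol = 1/110 + 1/214 = 0.013764 per minute.
t_eff = 110 × 214 / (110 + 214) ≈ 72.654 minutes.
Remaining = 1430 × (1/2)^(295/72.654) = 1430 × (1/2)^4.0603 ≈ 85.715 dpm.

86 dpm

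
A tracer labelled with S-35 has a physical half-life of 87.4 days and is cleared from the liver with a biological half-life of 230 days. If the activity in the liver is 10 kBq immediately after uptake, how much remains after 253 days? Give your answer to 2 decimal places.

1/t_eff = 1/t_phys + 1/t_biol = 1/87.4 + 1/230 = 0.015789 per day.
t_eff = 87.4 × 230 / (87.4 + 230) ≈ 63.333 days.
Remaining = 10 × (1/2)^(253/63.333) = 10 × (1/2)^3.9947 ≈ 0.62728 kBq.

0.63 kBq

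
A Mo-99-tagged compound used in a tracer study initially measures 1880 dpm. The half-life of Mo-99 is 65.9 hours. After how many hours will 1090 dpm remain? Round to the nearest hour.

Fraction remaining = 1090/1880 ≈ 0.57979.
n = log₂(1880/1090) = ln(1.7248)/ln 2 ≈ 0.7864 half-lives.
t = n × t½ = 0.7864 × 65.9 ≈ 51.824 hours.

52 hours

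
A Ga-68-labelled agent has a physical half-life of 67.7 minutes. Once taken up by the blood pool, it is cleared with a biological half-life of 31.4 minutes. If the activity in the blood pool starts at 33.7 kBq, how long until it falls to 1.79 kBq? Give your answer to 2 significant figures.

1/t_eff = 1/t_phys + 1/t_biol = 1/67.7 + 1/31.4 = 0.046618 per minute.
t_eff = 67.7 × 31.4 / (67.7 + 31.4) ≈ 21.451 minutes.
n = log₂(33.7/1.79) ≈ 4.2347; t = 4.2347 × 21.451 ≈ 90.838 minutes.

91 minutes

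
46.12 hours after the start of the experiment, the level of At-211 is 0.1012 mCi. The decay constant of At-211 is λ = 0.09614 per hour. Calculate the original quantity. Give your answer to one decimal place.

t½ = ln 2 / λ = 0.69315 / 0.09614 ≈ 7.2098 hours.
Number of half-lives elapsed: n = 46.12/7.2098 ≈ 6.3969.
A₀ = A × 2^n = 0.1012 × 2^6.3969 = 0.1012 × 84.266 ≈ 8.5277 mCi.

8.5 mCi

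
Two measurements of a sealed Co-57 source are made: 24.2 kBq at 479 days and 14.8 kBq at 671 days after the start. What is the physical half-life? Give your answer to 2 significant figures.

Over Δt = 671 − 479 = 192 days, the level fell by a factor of 24.2/14.8 ≈ 1.6351.
n = log₂(1.6351) ≈ 0.70941 half-lives, so t½ = 192/0.70941 ≈ 270.65 days.

270 days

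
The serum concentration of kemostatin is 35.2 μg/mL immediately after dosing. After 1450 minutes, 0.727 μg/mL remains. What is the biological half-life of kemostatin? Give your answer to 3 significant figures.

259 minutes

A/A₀ = 0.727/35.2 ≈ 0.020653.
n = log₂(48.418) ≈ 5.5975 half-lives elapsed in 1450 minutes.
t½ = 1450/5.5975 ≈ 259.05 minutes.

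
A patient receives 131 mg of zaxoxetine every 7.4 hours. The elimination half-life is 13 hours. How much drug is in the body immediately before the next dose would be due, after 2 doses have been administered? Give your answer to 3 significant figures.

The 2 doses were given 14.8, 7.4 hours ago.
Total = 131·(1/2)^(14.8/13) + 131·(1/2)^(7.4/13)
      = 59.506 + 88.291 ≈ 147.8 mg.

148 mg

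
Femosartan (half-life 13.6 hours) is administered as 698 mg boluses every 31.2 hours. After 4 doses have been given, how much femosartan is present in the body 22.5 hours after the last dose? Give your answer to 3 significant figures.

The 4 doses were given 116.1, 84.9, 53.7, 22.5 hours ago.
Total = 698·(1/2)^(116.1/13.6) + 698·(1/2)^(84.9/13.6) + 698·(1/2)^(53.7/13.6) + 698·(1/2)^(22.5/13.6)
      = 1.8795 + 9.2179 + 45.209 + 221.73 ≈ 278.04 mg.

278 mg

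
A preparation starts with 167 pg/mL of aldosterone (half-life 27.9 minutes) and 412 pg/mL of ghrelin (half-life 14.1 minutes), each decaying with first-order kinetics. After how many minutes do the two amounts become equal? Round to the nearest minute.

Set 167·(1/2)^(t/27.9) = 412·(1/2)^(t/14.1).
Taking log₂: log₂(167/412) = t·(1/27.9 − 1/14.1).
log₂(0.40534) = -1.3028; 1/27.9 − 1/14.1 = -0.03508.
t = -1.3028 / -0.03508 ≈ 37.138 minutes.

37 minutes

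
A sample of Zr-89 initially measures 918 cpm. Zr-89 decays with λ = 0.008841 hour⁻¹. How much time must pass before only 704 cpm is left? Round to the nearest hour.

t½ = ln 2 / λ = 0.69315 / 0.008841 ≈ 78.401 hours.
Fraction remaining = 704/918 ≈ 0.76688.
n = log₂(918/704) = ln(1.304)/ln 2 ≈ 0.38292 half-lives.
t = n × t½ = 0.38292 × 78.401 ≈ 30.021 hours.

30 hours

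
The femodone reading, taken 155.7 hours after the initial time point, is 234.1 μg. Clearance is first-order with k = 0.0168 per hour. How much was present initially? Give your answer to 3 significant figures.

3200 μg

t½ = ln 2 / k = 0.69315 / 0.0168 ≈ 41.259 hours.
Number of half-lives elapsed: n = 155.7/41.259 ≈ 3.7737.
A₀ = A × 2^n = 234.1 × 2^3.7737 = 234.1 × 13.678 ≈ 3201.9 μg.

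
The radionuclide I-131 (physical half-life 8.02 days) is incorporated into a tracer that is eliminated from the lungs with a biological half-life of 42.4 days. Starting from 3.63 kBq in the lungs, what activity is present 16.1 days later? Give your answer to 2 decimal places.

1/t_eff = 1/t_phys + 1/t_biol = 1/8.02 + 1/42.4 = 0.14827 per day.
t_eff = 8.02 × 42.4 / (8.02 + 42.4) ≈ 6.7443 days.
Remaining = 3.63 × (1/2)^(16.1/6.7443) = 3.63 × (1/2)^2.3872 ≈ 0.69389 kBq.

0.69 kBq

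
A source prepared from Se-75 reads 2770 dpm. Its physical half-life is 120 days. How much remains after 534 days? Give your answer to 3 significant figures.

127 dpm

Number of half-lives: n = 534/120 ≈ 4.45.
Remaining = 2770 × (1/2)^4.45 = 2770 × 0.045753 ≈ 126.73 dpm.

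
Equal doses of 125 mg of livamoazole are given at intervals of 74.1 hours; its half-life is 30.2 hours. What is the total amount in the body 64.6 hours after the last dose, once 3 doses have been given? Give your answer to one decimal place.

34.5 mg

The 3 doses were given 212.8, 138.7, 64.6 hours ago.
Total = 125·(1/2)^(212.8/30.2) + 125·(1/2)^(138.7/30.2) + 125·(1/2)^(64.6/30.2)
      = 0.94568 + 5.1804 + 28.378 ≈ 34.504 mg.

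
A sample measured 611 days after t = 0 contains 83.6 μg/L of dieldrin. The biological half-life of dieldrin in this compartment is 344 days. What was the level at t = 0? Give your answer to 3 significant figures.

286 μg/L

Number of half-lives elapsed: n = 611/344 ≈ 1.7762.
A₀ = A × 2^n = 83.6 × 2^1.7762 = 83.6 × 3.4251 ≈ 286.34 μg/L.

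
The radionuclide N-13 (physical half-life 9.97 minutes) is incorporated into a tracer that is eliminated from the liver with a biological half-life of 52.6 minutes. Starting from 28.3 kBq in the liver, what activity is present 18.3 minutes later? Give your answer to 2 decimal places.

6.23 kBq

1/t_eff = 1/t_phys + 1/t_biol = 1/9.97 + 1/52.6 = 0.11931 per minute.
t_eff = 9.97 × 52.6 / (9.97 + 52.6) ≈ 8.3814 minutes.
Remaining = 28.3 × (1/2)^(18.3/8.3814) = 28.3 × (1/2)^2.1834 ≈ 6.2304 kBq.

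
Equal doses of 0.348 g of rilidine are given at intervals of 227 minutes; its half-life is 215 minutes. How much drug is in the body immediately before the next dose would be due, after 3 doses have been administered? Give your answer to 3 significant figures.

0.287 g

The 3 doses were given 681, 454, 227 minutes ago.
Total = 0.348·(1/2)^(681/215) + 0.348·(1/2)^(454/215) + 0.348·(1/2)^(227/215)
      = 0.038733 + 0.080522 + 0.1674 ≈ 0.28665 g.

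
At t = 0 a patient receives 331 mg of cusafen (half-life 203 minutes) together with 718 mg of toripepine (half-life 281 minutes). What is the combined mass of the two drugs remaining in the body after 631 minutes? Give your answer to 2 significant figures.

190 mg

cusafen: 331 × (1/2)^(631/203) = 331 × (1/2)^3.1084 ≈ 38.381 mg.
toripepine: 718 × (1/2)^(631/281) = 718 × (1/2)^2.2456 ≈ 151.41 mg.
Total = 38.381 + 151.41 ≈ 189.79 mg.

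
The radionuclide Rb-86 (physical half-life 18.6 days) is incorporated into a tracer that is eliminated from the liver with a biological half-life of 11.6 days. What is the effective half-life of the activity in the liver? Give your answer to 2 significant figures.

1/t_eff = 1/t_phys + 1/t_biol = 1/18.6 + 1/11.6 = 0.13997 per day.
t_eff = 18.6 × 11.6 / (18.6 + 11.6) ≈ 7.1444 days.

7.1 days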